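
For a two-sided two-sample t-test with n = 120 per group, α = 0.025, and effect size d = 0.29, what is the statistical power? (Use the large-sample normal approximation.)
Power ≈ 0.50

Power calculation (two-sample t-test, normal approximation):
z_β = d · √(n/2) - z_{α/2}
z_β = 0.29 · √(120/2) - 2.241
z_β = 0.29 · 7.746 - 2.241
z_β = 0.005

Power = Φ(z_β) = Φ(0.005) ≈ 0.502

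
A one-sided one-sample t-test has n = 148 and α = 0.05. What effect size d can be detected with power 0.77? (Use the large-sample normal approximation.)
d ≈ 0.20

Minimum detectable effect (one-sample t-test, normal approximation):
d = (z_α + z_β) / √n
d = (1.645 + 0.739) / √148
d = 2.384 / 12.166
d ≈ 0.20

By Cohen's convention (0.2 small / 0.5 medium / 0.8 large): small effect.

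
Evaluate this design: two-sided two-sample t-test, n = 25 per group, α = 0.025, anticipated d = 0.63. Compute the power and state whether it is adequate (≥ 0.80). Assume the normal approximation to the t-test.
Power ≈ 0.49; the study is underpowered (power < 0.80)

Power calculation (two-sample t-test, normal approximation):
z_β = d · √(n/2) - z_{α/2}
z_β = 0.63 · √(25/2) - 2.241
z_β = 0.63 · 3.536 - 2.241
z_β = -0.014

Power = Φ(z_β) = Φ(-0.014) ≈ 0.494

Effect size d = 0.63 is medium by Cohen's convention (0.2/0.5/0.8).

Threshold: power ≥ 0.80 is conventionally adequate.
Power ≈ 0.49 → the study is underpowered (power < 0.80).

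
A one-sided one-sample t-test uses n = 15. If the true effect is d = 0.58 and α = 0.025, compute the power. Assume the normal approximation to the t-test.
Power ≈ 0.61

Power calculation (one-sample t-test, normal approximation):
z_β = d · √n - z_α
z_β = 0.58 · √15 - 1.960
z_β = 0.58 · 3.873 - 1.960
z_β = 0.286

Power = Φ(z_β) = Φ(0.286) ≈ 0.613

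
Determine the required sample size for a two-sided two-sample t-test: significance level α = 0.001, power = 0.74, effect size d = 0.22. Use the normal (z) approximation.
n = 640 per group

Sample size formula (two-sample t-test, normal approximation):
n = 2 · ((z_{α/2} + z_β) / d)²

z_{α/2} = 3.291 (for α = 0.001, two-sided)
z_β = 0.643 (for power = 0.74)
d = 0.22

n = 2 · ((3.291 + 0.643) / 0.22)²
n = 2 · (17.882)²
n ≈ 639.53
Round up to the next whole number: n = 640 per group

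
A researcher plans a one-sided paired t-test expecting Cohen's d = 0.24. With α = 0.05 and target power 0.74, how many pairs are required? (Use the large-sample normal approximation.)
n = 91 pairs

Sample size formula (paired t-test, normal approximation):
n = ((z_α + z_β) / d)²

z_α = 1.645 (for α = 0.05, one-sided)
z_β = 0.643 (for power = 0.74)
d = 0.24

n = ((1.645 + 0.643) / 0.24)²
n = (9.533)²
n ≈ 90.88
Round up to the next whole number: n = 91 pairs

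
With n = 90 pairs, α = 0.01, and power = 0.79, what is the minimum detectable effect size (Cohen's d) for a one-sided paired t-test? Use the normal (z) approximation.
d ≈ 0.33

Minimum detectable effect (paired t-test, normal approximation):
d = (z_α + z_β) / √n
d = (2.326 + 0.806) / √90
d = 3.133 / 9.487
d ≈ 0.33

By Cohen's convention (0.2 small / 0.5 medium / 0.8 large): small effect.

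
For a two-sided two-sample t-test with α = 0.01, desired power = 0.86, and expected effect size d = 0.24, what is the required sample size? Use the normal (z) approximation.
n = 465 per group

Sample size formula (two-sample t-test, normal approximation):
n = 2 · ((z_{α/2} + z_β) / d)²

z_{α/2} = 2.576 (for α = 0.01, two-sided)
z_β = 1.080 (for power = 0.86)
d = 0.24

n = 2 · ((2.576 + 1.080) / 0.24)²
n = 2 · (15.233)²
n ≈ 464.09
Round up to the next whole number: n = 465 per group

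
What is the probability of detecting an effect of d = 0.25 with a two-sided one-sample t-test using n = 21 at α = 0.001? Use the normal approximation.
Power ≈ 0.02

Power calculation (one-sample t-test, normal approximation):
z_β = d · √n - z_{α/2}
z_β = 0.25 · √21 - 3.291
z_β = 0.25 · 4.583 - 3.291
z_β = -2.145

Power = Φ(z_β) = Φ(-2.145) ≈ 0.016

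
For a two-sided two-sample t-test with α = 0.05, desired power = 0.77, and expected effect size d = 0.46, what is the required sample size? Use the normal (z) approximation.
n = 69 per group

Sample size formula (two-sample t-test, normal approximation):
n = 2 · ((z_{α/2} + z_β) / d)²

z_{α/2} = 1.960 (for α = 0.05, two-sided)
z_β = 0.739 (for power = 0.77)
d = 0.46

n = 2 · ((1.960 + 0.739) / 0.46)²
n = 2 · (5.867)²
n ≈ 68.84
Round up to the next whole number: n = 69 per group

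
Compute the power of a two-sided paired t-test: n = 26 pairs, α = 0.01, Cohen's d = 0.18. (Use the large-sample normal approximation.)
Power ≈ 0.05

Power calculation (paired t-test, normal approximation):
z_β = d · √n - z_{α/2}
z_β = 0.18 · √26 - 2.576
z_β = 0.18 · 5.099 - 2.576
z_β = -1.658

Power = Φ(z_β) = Φ(-1.658) ≈ 0.049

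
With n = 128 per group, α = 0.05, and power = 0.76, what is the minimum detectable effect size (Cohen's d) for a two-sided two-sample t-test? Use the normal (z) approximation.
d ≈ 0.33

Minimum detectable effect (two-sample t-test, normal approximation):
d = (z_{α/2} + z_β) / √(n/2)
d = (1.960 + 0.706) / √(128/2)
d = 2.666 / 8.000
d ≈ 0.33

By Cohen's convention (0.2 small / 0.5 medium / 0.8 large): small effect.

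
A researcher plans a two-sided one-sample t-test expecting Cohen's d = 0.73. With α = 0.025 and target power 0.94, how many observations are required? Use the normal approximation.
n = 28

Sample size formula (one-sample t-test, normal approximation):
n = ((z_{α/2} + z_β) / d)²

z_{α/2} = 2.241 (for α = 0.025, two-sided)
z_β = 1.555 (for power = 0.94)
d = 0.73

n = ((2.241 + 1.555) / 0.73)²
n = (5.200)²
n ≈ 27.04
Round up to the next whole number: n = 28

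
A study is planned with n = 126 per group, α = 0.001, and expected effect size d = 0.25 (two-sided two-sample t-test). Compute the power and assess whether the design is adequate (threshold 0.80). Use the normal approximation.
Power ≈ 0.10; the study is underpowered (power < 0.80)

Power calculation (two-sample t-test, normal approximation):
z_β = d · √(n/2) - z_{α/2}
z_β = 0.25 · √(126/2) - 3.291
z_β = 0.25 · 7.937 - 3.291
z_β = -1.306

Power = Φ(z_β) = Φ(-1.306) ≈ 0.096

Effect size d = 0.25 is small by Cohen's convention (0.2/0.5/0.8).

Threshold: power ≥ 0.80 is conventionally adequate.
Power ≈ 0.10 → the study is underpowered (power < 0.80).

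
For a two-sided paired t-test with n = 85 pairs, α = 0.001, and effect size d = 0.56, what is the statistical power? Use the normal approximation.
Power ≈ 0.97

Power calculation (paired t-test, normal approximation):
z_β = d · √n - z_{α/2}
z_β = 0.56 · √85 - 3.291
z_β = 0.56 · 9.220 - 3.291
z_β = 1.872

Power = Φ(z_β) = Φ(1.872) ≈ 0.969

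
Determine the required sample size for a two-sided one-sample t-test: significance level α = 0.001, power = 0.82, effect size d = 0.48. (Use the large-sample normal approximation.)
n = 77

Sample size formula (one-sample t-test, normal approximation):
n = ((z_{α/2} + z_β) / d)²

z_{α/2} = 3.291 (for α = 0.001, two-sided)
z_β = 0.915 (for power = 0.82)
d = 0.48

n = ((3.291 + 0.915) / 0.48)²
n = (8.763)²
n ≈ 76.79
Round up to the next whole number: n = 77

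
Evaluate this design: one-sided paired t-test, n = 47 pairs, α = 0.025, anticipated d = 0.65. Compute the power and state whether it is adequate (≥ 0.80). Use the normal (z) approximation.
Power ≈ 0.99; the study is adequately powered (power ≥ 0.80)

Power calculation (paired t-test, normal approximation):
z_β = d · √n - z_α
z_β = 0.65 · √47 - 1.960
z_β = 0.65 · 6.856 - 1.960
z_β = 2.496

Power = Φ(z_β) = Φ(2.496) ≈ 0.994

Effect size d = 0.65 is medium by Cohen's convention (0.2/0.5/0.8).

Threshold: power ≥ 0.80 is conventionally adequate.
Power ≈ 0.99 → the study is adequately powered (power ≥ 0.80).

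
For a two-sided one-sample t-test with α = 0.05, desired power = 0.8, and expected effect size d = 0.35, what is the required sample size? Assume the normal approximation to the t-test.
n = 65

Sample size formula (one-sample t-test, normal approximation):
n = ((z_{α/2} + z_β) / d)²

z_{α/2} = 1.960 (for α = 0.05, two-sided)
z_β = 0.842 (for power = 0.8)
d = 0.35

n = ((1.960 + 0.842) / 0.35)²
n = (8.006)²
n ≈ 64.10
Round up to the next whole number: n = 65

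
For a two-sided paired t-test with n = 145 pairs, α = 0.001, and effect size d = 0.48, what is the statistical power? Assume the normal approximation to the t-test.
Power ≈ 0.99

Power calculation (paired t-test, normal approximation):
z_β = d · √n - z_{α/2}
z_β = 0.48 · √145 - 3.291
z_β = 0.48 · 12.042 - 3.291
z_β = 2.489

Power = Φ(z_β) = Φ(2.489) ≈ 0.994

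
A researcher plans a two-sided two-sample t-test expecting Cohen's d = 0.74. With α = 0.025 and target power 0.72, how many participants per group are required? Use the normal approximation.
n = 30 per group

Sample size formula (two-sample t-test, normal approximation):
n = 2 · ((z_{α/2} + z_β) / d)²

z_{α/2} = 2.241 (for α = 0.025, two-sided)
z_β = 0.583 (for power = 0.72)
d = 0.74

n = 2 · ((2.241 + 0.583) / 0.74)²
n = 2 · (3.816)²
n ≈ 29.12
Round up to the next whole number: n = 30 per group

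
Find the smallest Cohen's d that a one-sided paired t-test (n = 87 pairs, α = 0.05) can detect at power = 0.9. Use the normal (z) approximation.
d ≈ 0.31

Minimum detectable effect (paired t-test, normal approximation):
d = (z_α + z_β) / √n
d = (1.645 + 1.282) / √87
d = 2.926 / 9.327
d ≈ 0.31

By Cohen's convention (0.2 small / 0.5 medium / 0.8 large): small effect.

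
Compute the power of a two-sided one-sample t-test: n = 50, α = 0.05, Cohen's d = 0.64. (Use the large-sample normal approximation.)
Power ≈ 0.99

Power calculation (one-sample t-test, normal approximation):
z_β = d · √n - z_{α/2}
z_β = 0.64 · √50 - 1.960
z_β = 0.64 · 7.071 - 1.960
z_β = 2.566

Power = Φ(z_β) = Φ(2.566) ≈ 0.995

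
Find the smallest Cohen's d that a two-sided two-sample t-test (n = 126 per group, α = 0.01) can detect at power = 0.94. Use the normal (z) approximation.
d ≈ 0.52

Minimum detectable effect (two-sample t-test, normal approximation):
d = (z_{α/2} + z_β) / √(n/2)
d = (2.576 + 1.555) / √(126/2)
d = 4.131 / 7.937
d ≈ 0.52

By Cohen's convention (0.2 small / 0.5 medium / 0.8 large): medium effect.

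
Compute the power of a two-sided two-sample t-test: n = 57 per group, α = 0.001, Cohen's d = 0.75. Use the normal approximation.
Power ≈ 0.76

Power calculation (two-sample t-test, normal approximation):
z_β = d · √(n/2) - z_{α/2}
z_β = 0.75 · √(57/2) - 3.291
z_β = 0.75 · 5.339 - 3.291
z_β = 0.713

Power = Φ(z_β) = Φ(0.713) ≈ 0.762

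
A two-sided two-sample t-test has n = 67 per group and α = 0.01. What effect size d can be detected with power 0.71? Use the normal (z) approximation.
d ≈ 0.54

Minimum detectable effect (two-sample t-test, normal approximation):
d = (z_{α/2} + z_β) / √(n/2)
d = (2.576 + 0.553) / √(67/2)
d = 3.129 / 5.788
d ≈ 0.54

By Cohen's convention (0.2 small / 0.5 medium / 0.8 large): medium effect.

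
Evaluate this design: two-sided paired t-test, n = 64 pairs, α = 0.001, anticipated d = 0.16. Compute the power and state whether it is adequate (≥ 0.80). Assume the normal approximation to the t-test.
Power ≈ 0.02; the study is underpowered (power < 0.80)

Power calculation (paired t-test, normal approximation):
z_β = d · √n - z_{α/2}
z_β = 0.16 · √64 - 3.291
z_β = 0.16 · 8.000 - 3.291
z_β = -2.011

Power = Φ(z_β) = Φ(-2.011) ≈ 0.022

Effect size d = 0.16 is very small by Cohen's convention (0.2/0.5/0.8).

Threshold: power ≥ 0.80 is conventionally adequate.
Power ≈ 0.02 → the study is underpowered (power < 0.80).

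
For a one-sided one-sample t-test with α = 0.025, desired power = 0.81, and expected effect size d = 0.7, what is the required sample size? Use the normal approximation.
n = 17

Sample size formula (one-sample t-test, normal approximation):
n = ((z_α + z_β) / d)²

z_α = 1.960 (for α = 0.025, one-sided)
z_β = 0.878 (for power = 0.81)
d = 0.7

n = ((1.960 + 0.878) / 0.7)²
n = (4.054)²
n ≈ 16.43
Round up to the next whole number: n = 17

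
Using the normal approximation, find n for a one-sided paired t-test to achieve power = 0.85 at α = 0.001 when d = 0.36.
n = 132 pairs

Sample size formula (paired t-test, normal approximation):
n = ((z_α + z_β) / d)²

z_α = 3.090 (for α = 0.001, one-sided)
z_β = 1.036 (for power = 0.85)
d = 0.36

n = ((3.090 + 1.036) / 0.36)²
n = (11.461)²
n ≈ 131.35
Round up to the next whole number: n = 132 pairs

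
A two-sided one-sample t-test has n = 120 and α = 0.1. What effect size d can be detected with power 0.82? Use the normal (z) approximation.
d ≈ 0.23

Minimum detectable effect (one-sample t-test, normal approximation):
d = (z_{α/2} + z_β) / √n
d = (1.645 + 0.915) / √120
d = 2.560 / 10.954
d ≈ 0.23

By Cohen's convention (0.2 small / 0.5 medium / 0.8 large): small effect.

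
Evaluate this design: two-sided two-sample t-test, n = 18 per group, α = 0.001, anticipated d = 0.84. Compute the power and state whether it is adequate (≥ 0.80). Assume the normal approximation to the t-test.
Power ≈ 0.22; the study is underpowered (power < 0.80)

Power calculation (two-sample t-test, normal approximation):
z_β = d · √(n/2) - z_{α/2}
z_β = 0.84 · √(18/2) - 3.291
z_β = 0.84 · 3.000 - 3.291
z_β = -0.771

Power = Φ(z_β) = Φ(-0.771) ≈ 0.220

Effect size d = 0.84 is large by Cohen's convention (0.2/0.5/0.8).

Threshold: power ≥ 0.80 is conventionally adequate.
Power ≈ 0.22 → the study is underpowered (power < 0.80).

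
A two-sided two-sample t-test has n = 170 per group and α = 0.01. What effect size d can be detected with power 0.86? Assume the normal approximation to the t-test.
d ≈ 0.40

Minimum detectable effect (two-sample t-test, normal approximation):
d = (z_{α/2} + z_β) / √(n/2)
d = (2.576 + 1.080) / √(170/2)
d = 3.656 / 9.220
d ≈ 0.40

By Cohen's convention (0.2 small / 0.5 medium / 0.8 large): small effect.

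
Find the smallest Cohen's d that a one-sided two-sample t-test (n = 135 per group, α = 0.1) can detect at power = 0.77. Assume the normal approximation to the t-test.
d ≈ 0.25

Minimum detectable effect (two-sample t-test, normal approximation):
d = (z_α + z_β) / √(n/2)
d = (1.282 + 0.739) / √(135/2)
d = 2.020 / 8.216
d ≈ 0.25

By Cohen's convention (0.2 small / 0.5 medium / 0.8 large): small effect.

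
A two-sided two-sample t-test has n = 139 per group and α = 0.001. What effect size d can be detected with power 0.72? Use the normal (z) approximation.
d ≈ 0.46

Minimum detectable effect (two-sample t-test, normal approximation):
d = (z_{α/2} + z_β) / √(n/2)
d = (3.291 + 0.583) / √(139/2)
d = 3.873 / 8.337
d ≈ 0.46

By Cohen's convention (0.2 small / 0.5 medium / 0.8 large): small effect.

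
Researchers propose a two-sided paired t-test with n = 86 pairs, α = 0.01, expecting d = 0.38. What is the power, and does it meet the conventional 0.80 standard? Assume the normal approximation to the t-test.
Power ≈ 0.83; the study is adequately powered (power ≥ 0.80)

Power calculation (paired t-test, normal approximation):
z_β = d · √n - z_{α/2}
z_β = 0.38 · √86 - 2.576
z_β = 0.38 · 9.274 - 2.576
z_β = 0.948

Power = Φ(z_β) = Φ(0.948) ≈ 0.828

Effect size d = 0.38 is small by Cohen's convention (0.2/0.5/0.8).

Threshold: power ≥ 0.80 is conventionally adequate.
Power ≈ 0.83 → the study is adequately powered (power ≥ 0.80).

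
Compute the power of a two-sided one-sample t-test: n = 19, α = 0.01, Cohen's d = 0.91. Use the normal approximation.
Power ≈ 0.92

Power calculation (one-sample t-test, normal approximation):
z_β = d · √n - z_{α/2}
z_β = 0.91 · √19 - 2.576
z_β = 0.91 · 4.359 - 2.576
z_β = 1.391

Power = Φ(z_β) = Φ(1.391) ≈ 0.918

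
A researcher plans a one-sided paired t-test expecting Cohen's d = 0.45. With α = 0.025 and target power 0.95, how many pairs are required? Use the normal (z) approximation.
n = 65 pairs

Sample size formula (paired t-test, normal approximation):
n = ((z_α + z_β) / d)²

z_α = 1.960 (for α = 0.025, one-sided)
z_β = 1.645 (for power = 0.95)
d = 0.45

n = ((1.960 + 1.645) / 0.45)²
n = (8.011)²
n ≈ 64.18
Round up to the next whole number: n = 65 pairs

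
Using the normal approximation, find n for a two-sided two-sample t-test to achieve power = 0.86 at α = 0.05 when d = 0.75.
n = 33 per group

Sample size formula (two-sample t-test, normal approximation):
n = 2 · ((z_{α/2} + z_β) / d)²

z_{α/2} = 1.960 (for α = 0.05, two-sided)
z_β = 1.080 (for power = 0.86)
d = 0.75

n = 2 · ((1.960 + 1.080) / 0.75)²
n = 2 · (4.053)²
n ≈ 32.85
Round up to the next whole number: n = 33 per group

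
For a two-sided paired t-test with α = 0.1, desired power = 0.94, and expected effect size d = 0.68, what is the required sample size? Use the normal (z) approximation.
n = 23 pairs

Sample size formula (paired t-test, normal approximation):
n = ((z_{α/2} + z_β) / d)²

z_{α/2} = 1.645 (for α = 0.1, two-sided)
z_β = 1.555 (for power = 0.94)
d = 0.68

n = ((1.645 + 1.555) / 0.68)²
n = (4.706)²
n ≈ 22.15
Round up to the next whole number: n = 23 pairs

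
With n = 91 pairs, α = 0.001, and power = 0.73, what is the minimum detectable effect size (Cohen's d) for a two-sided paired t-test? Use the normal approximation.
d ≈ 0.41

Minimum detectable effect (paired t-test, normal approximation):
d = (z_{α/2} + z_β) / √n
d = (3.291 + 0.613) / √91
d = 3.903 / 9.539
d ≈ 0.41

By Cohen's convention (0.2 small / 0.5 medium / 0.8 large): small effect.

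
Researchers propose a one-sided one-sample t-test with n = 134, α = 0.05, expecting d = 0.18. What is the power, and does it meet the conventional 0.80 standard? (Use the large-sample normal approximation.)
Power ≈ 0.67; the study is underpowered (power < 0.80)

Power calculation (one-sample t-test, normal approximation):
z_β = d · √n - z_α
z_β = 0.18 · √134 - 1.645
z_β = 0.18 · 11.576 - 1.645
z_β = 0.439

Power = Φ(z_β) = Φ(0.439) ≈ 0.670

Effect size d = 0.18 is very small by Cohen's convention (0.2/0.5/0.8).

Threshold: power ≥ 0.80 is conventionally adequate.
Power ≈ 0.67 → the study is underpowered (power < 0.80).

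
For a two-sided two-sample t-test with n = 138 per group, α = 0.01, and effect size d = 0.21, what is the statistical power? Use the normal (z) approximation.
Power ≈ 0.20

Power calculation (two-sample t-test, normal approximation):
z_β = d · √(n/2) - z_{α/2}
z_β = 0.21 · √(138/2) - 2.576
z_β = 0.21 · 8.307 - 2.576
z_β = -0.831

Power = Φ(z_β) = Φ(-0.831) ≈ 0.203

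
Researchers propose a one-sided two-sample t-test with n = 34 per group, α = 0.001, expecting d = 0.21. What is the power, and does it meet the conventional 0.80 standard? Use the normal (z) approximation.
Power ≈ 0.01; the study is underpowered (power < 0.80)

Power calculation (two-sample t-test, normal approximation):
z_β = d · √(n/2) - z_α
z_β = 0.21 · √(34/2) - 3.090
z_β = 0.21 · 4.123 - 3.090
z_β = -2.224

Power = Φ(z_β) = Φ(-2.224) ≈ 0.013

Effect size d = 0.21 is small by Cohen's convention (0.2/0.5/0.8).

Threshold: power ≥ 0.80 is conventionally adequate.
Power ≈ 0.01 → the study is underpowered (power < 0.80).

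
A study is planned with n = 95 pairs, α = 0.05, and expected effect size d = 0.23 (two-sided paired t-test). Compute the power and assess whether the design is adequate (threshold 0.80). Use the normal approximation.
Power ≈ 0.61; the study is underpowered (power < 0.80)

Power calculation (paired t-test, normal approximation):
z_β = d · √n - z_{α/2}
z_β = 0.23 · √95 - 1.960
z_β = 0.23 · 9.747 - 1.960
z_β = 0.282

Power = Φ(z_β) = Φ(0.282) ≈ 0.611

Effect size d = 0.23 is small by Cohen's convention (0.2/0.5/0.8).

Threshold: power ≥ 0.80 is conventionally adequate.
Power ≈ 0.61 → the study is underpowered (power < 0.80).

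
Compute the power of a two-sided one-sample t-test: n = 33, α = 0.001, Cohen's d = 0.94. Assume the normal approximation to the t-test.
Power ≈ 0.98

Power calculation (one-sample t-test, normal approximation):
z_β = d · √n - z_{α/2}
z_β = 0.94 · √33 - 3.291
z_β = 0.94 · 5.745 - 3.291
z_β = 2.109

Power = Φ(z_β) = Φ(2.109) ≈ 0.983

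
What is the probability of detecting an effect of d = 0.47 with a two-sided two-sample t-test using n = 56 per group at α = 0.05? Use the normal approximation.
Power ≈ 0.70

Power calculation (two-sample t-test, normal approximation):
z_β = d · √(n/2) - z_{α/2}
z_β = 0.47 · √(56/2) - 1.960
z_β = 0.47 · 5.292 - 1.960
z_β = 0.527

Power = Φ(z_β) = Φ(0.527) ≈ 0.701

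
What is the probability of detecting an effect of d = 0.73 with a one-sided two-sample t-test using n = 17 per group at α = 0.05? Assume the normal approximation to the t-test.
Power ≈ 0.69

Power calculation (two-sample t-test, normal approximation):
z_β = d · √(n/2) - z_α
z_β = 0.73 · √(17/2) - 1.645
z_β = 0.73 · 2.915 - 1.645
z_β = 0.483

Power = Φ(z_β) = Φ(0.483) ≈ 0.686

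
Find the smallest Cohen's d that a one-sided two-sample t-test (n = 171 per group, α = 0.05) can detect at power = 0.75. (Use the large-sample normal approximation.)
d ≈ 0.25

Minimum detectable effect (two-sample t-test, normal approximation):
d = (z_α + z_β) / √(n/2)
d = (1.645 + 0.674) / √(171/2)
d = 2.319 / 9.247
d ≈ 0.25

By Cohen's convention (0.2 small / 0.5 medium / 0.8 large): small effect.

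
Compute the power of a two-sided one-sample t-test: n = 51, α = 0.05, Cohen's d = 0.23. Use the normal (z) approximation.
Power ≈ 0.38

Power calculation (one-sample t-test, normal approximation):
z_β = d · √n - z_{α/2}
z_β = 0.23 · √51 - 1.960
z_β = 0.23 · 7.141 - 1.960
z_β = -0.317

Power = Φ(z_β) = Φ(-0.317) ≈ 0.375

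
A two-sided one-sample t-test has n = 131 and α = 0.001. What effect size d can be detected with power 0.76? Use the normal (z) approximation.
d ≈ 0.35

Minimum detectable effect (one-sample t-test, normal approximation):
d = (z_{α/2} + z_β) / √n
d = (3.291 + 0.706) / √131
d = 3.997 / 11.446
d ≈ 0.35

By Cohen's convention (0.2 small / 0.5 medium / 0.8 large): small effect.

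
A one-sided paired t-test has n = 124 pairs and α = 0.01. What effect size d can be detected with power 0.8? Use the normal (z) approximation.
d ≈ 0.28

Minimum detectable effect (paired t-test, normal approximation):
d = (z_α + z_β) / √n
d = (2.326 + 0.842) / √124
d = 3.168 / 11.136
d ≈ 0.28

By Cohen's convention (0.2 small / 0.5 medium / 0.8 large): small effect.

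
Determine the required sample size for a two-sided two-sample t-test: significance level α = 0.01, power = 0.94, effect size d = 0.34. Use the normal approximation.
n = 296 per group

Sample size formula (two-sample t-test, normal approximation):
n = 2 · ((z_{α/2} + z_β) / d)²

z_{α/2} = 2.576 (for α = 0.01, two-sided)
z_β = 1.555 (for power = 0.94)
d = 0.34

n = 2 · ((2.576 + 1.555) / 0.34)²
n = 2 · (12.150)²
n ≈ 295.25
Round up to the next whole number: n = 296 per group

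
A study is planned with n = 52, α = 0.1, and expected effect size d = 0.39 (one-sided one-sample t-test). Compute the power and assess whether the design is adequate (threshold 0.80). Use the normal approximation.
Power ≈ 0.94; the study is adequately powered (power ≥ 0.80)

Power calculation (one-sample t-test, normal approximation):
z_β = d · √n - z_α
z_β = 0.39 · √52 - 1.282
z_β = 0.39 · 7.211 - 1.282
z_β = 1.531

Power = Φ(z_β) = Φ(1.531) ≈ 0.937

Effect size d = 0.39 is small by Cohen's convention (0.2/0.5/0.8).

Threshold: power ≥ 0.80 is conventionally adequate.
Power ≈ 0.94 → the study is adequately powered (power ≥ 0.80).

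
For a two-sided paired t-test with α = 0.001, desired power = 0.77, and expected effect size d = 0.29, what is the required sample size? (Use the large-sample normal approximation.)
n = 194 pairs

Sample size formula (paired t-test, normal approximation):
n = ((z_{α/2} + z_β) / d)²

z_{α/2} = 3.291 (for α = 0.001, two-sided)
z_β = 0.739 (for power = 0.77)
d = 0.29

n = ((3.291 + 0.739) / 0.29)²
n = (13.897)²
n ≈ 193.13
Round up to the next whole number: n = 194 pairs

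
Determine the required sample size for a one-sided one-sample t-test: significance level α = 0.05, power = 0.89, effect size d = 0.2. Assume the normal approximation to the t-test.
n = 207

Sample size formula (one-sample t-test, normal approximation):
n = ((z_α + z_β) / d)²

z_α = 1.645 (for α = 0.05, one-sided)
z_β = 1.227 (for power = 0.89)
d = 0.2

n = ((1.645 + 1.227) / 0.2)²
n = (14.360)²
n ≈ 206.21
Round up to the next whole number: n = 207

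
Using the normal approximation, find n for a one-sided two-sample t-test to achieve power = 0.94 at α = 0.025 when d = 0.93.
n = 29 per group

Sample size formula (two-sample t-test, normal approximation):
n = 2 · ((z_α + z_β) / d)²

z_α = 1.960 (for α = 0.025, one-sided)
z_β = 1.555 (for power = 0.94)
d = 0.93

n = 2 · ((1.960 + 1.555) / 0.93)²
n = 2 · (3.780)²
n ≈ 28.58
Round up to the next whole number: n = 29 per group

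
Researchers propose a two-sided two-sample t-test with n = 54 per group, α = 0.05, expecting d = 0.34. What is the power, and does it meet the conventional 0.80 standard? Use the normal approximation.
Power ≈ 0.42; the study is underpowered (power < 0.80)

Power calculation (two-sample t-test, normal approximation):
z_β = d · √(n/2) - z_{α/2}
z_β = 0.34 · √(54/2) - 1.960
z_β = 0.34 · 5.196 - 1.960
z_β = -0.193

Power = Φ(z_β) = Φ(-0.193) ≈ 0.423

Effect size d = 0.34 is small by Cohen's convention (0.2/0.5/0.8).

Threshold: power ≥ 0.80 is conventionally adequate.
Power ≈ 0.42 → the study is underpowered (power < 0.80).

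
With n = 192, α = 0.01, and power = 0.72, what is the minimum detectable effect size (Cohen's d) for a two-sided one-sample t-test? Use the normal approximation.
d ≈ 0.23

Minimum detectable effect (one-sample t-test, normal approximation):
d = (z_{α/2} + z_β) / √n
d = (2.576 + 0.583) / √192
d = 3.159 / 13.856
d ≈ 0.23

By Cohen's convention (0.2 small / 0.5 medium / 0.8 large): small effect.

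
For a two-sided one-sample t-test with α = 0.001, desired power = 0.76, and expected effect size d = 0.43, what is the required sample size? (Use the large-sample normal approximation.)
n = 87

Sample size formula (one-sample t-test, normal approximation):
n = ((z_{α/2} + z_β) / d)²

z_{α/2} = 3.291 (for α = 0.001, two-sided)
z_β = 0.706 (for power = 0.76)
d = 0.43

n = ((3.291 + 0.706) / 0.43)²
n = (9.295)²
n ≈ 86.40
Round up to the next whole number: n = 87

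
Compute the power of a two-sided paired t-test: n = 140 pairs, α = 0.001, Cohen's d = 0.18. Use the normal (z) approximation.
Power ≈ 0.12

Power calculation (paired t-test, normal approximation):
z_β = d · √n - z_{α/2}
z_β = 0.18 · √140 - 3.291
z_β = 0.18 · 11.832 - 3.291
z_β = -1.161

Power = Φ(z_β) = Φ(-1.161) ≈ 0.123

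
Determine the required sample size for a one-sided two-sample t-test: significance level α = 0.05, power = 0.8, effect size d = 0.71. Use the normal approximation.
n = 25 per group

Sample size formula (two-sample t-test, normal approximation):
n = 2 · ((z_α + z_β) / d)²

z_α = 1.645 (for α = 0.05, one-sided)
z_β = 0.842 (for power = 0.8)
d = 0.71

n = 2 · ((1.645 + 0.842) / 0.71)²
n = 2 · (3.503)²
n ≈ 24.54
Round up to the next whole number: n = 25 per group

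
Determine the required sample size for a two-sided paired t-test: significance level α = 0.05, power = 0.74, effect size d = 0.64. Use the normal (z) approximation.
n = 17 pairs

Sample size formula (paired t-test, normal approximation):
n = ((z_{α/2} + z_β) / d)²

z_{α/2} = 1.960 (for α = 0.05, two-sided)
z_β = 0.643 (for power = 0.74)
d = 0.64

n = ((1.960 + 0.643) / 0.64)²
n = (4.067)²
n ≈ 16.54
Round up to the next whole number: n = 17 pairs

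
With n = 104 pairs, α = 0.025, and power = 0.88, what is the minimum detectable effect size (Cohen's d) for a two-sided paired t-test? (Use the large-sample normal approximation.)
d ≈ 0.34

Minimum detectable effect (paired t-test, normal approximation):
d = (z_{α/2} + z_β) / √n
d = (2.241 + 1.175) / √104
d = 3.416 / 10.198
d ≈ 0.34

By Cohen's convention (0.2 small / 0.5 medium / 0.8 large): small effect.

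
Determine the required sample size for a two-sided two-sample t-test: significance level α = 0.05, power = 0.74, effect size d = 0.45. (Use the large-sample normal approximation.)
n = 67 per group

Sample size formula (two-sample t-test, normal approximation):
n = 2 · ((z_{α/2} + z_β) / d)²

z_{α/2} = 1.960 (for α = 0.05, two-sided)
z_β = 0.643 (for power = 0.74)
d = 0.45

n = 2 · ((1.960 + 0.643) / 0.45)²
n = 2 · (5.784)²
n ≈ 66.91
Round up to the next whole number: n = 67 per group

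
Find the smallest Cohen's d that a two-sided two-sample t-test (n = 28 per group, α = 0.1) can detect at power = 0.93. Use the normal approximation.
d ≈ 0.83

Minimum detectable effect (two-sample t-test, normal approximation):
d = (z_{α/2} + z_β) / √(n/2)
d = (1.645 + 1.476) / √(28/2)
d = 3.121 / 3.742
d ≈ 0.83

By Cohen's convention (0.2 small / 0.5 medium / 0.8 large): large effect.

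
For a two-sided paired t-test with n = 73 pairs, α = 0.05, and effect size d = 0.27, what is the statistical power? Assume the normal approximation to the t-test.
Power ≈ 0.64

Power calculation (paired t-test, normal approximation):
z_β = d · √n - z_{α/2}
z_β = 0.27 · √73 - 1.960
z_β = 0.27 · 8.544 - 1.960
z_β = 0.347

Power = Φ(z_β) = Φ(0.347) ≈ 0.636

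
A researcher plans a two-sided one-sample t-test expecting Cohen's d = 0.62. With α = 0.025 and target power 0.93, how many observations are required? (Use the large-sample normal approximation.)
n = 36

Sample size formula (one-sample t-test, normal approximation):
n = ((z_{α/2} + z_β) / d)²

z_{α/2} = 2.241 (for α = 0.025, two-sided)
z_β = 1.476 (for power = 0.93)
d = 0.62

n = ((2.241 + 1.476) / 0.62)²
n = (5.995)²
n ≈ 35.94
Round up to the next whole number: n = 36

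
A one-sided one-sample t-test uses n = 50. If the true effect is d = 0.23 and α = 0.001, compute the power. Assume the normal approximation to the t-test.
Power ≈ 0.07

Power calculation (one-sample t-test, normal approximation):
z_β = d · √n - z_α
z_β = 0.23 · √50 - 3.090
z_β = 0.23 · 7.071 - 3.090
z_β = -1.464

Power = Φ(z_β) = Φ(-1.464) ≈ 0.072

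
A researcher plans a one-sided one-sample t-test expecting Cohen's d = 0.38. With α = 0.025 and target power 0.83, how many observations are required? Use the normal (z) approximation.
n = 59

Sample size formula (one-sample t-test, normal approximation):
n = ((z_α + z_β) / d)²

z_α = 1.960 (for α = 0.025, one-sided)
z_β = 0.954 (for power = 0.83)
d = 0.38

n = ((1.960 + 0.954) / 0.38)²
n = (7.668)²
n ≈ 58.80
Round up to the next whole number: n = 59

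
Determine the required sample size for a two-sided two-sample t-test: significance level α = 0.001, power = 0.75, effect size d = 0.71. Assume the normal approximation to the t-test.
n = 63 per group

Sample size formula (two-sample t-test, normal approximation):
n = 2 · ((z_{α/2} + z_β) / d)²

z_{α/2} = 3.291 (for α = 0.001, two-sided)
z_β = 0.674 (for power = 0.75)
d = 0.71

n = 2 · ((3.291 + 0.674) / 0.71)²
n = 2 · (5.585)²
n ≈ 62.38
Round up to the next whole number: n = 63 per group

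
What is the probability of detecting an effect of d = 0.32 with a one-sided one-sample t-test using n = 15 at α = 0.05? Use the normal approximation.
Power ≈ 0.34

Power calculation (one-sample t-test, normal approximation):
z_β = d · √n - z_α
z_β = 0.32 · √15 - 1.645
z_β = 0.32 · 3.873 - 1.645
z_β = -0.405

Power = Φ(z_β) = Φ(-0.405) ≈ 0.343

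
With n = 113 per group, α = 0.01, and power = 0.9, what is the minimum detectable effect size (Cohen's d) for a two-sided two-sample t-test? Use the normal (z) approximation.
d ≈ 0.51

Minimum detectable effect (two-sample t-test, normal approximation):
d = (z_{α/2} + z_β) / √(n/2)
d = (2.576 + 1.282) / √(113/2)
d = 3.857 / 7.517
d ≈ 0.51

By Cohen's convention (0.2 small / 0.5 medium / 0.8 large): medium effect.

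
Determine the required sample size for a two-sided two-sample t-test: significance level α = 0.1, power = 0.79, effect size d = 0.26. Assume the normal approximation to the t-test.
n = 178 per group

Sample size formula (two-sample t-test, normal approximation):
n = 2 · ((z_{α/2} + z_β) / d)²

z_{α/2} = 1.645 (for α = 0.1, two-sided)
z_β = 0.806 (for power = 0.79)
d = 0.26

n = 2 · ((1.645 + 0.806) / 0.26)²
n = 2 · (9.427)²
n ≈ 177.74
Round up to the next whole number: n = 178 per group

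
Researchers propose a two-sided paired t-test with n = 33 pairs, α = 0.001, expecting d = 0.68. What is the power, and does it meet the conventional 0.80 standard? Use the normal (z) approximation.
Power ≈ 0.73; the study is underpowered (power < 0.80)

Power calculation (paired t-test, normal approximation):
z_β = d · √n - z_{α/2}
z_β = 0.68 · √33 - 3.291
z_β = 0.68 · 5.745 - 3.291
z_β = 0.616

Power = Φ(z_β) = Φ(0.616) ≈ 0.731

Effect size d = 0.68 is medium by Cohen's convention (0.2/0.5/0.8).

Threshold: power ≥ 0.80 is conventionally adequate.
Power ≈ 0.73 → the study is underpowered (power < 0.80).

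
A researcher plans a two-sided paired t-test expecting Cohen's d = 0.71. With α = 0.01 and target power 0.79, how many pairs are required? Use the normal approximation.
n = 23 pairs

Sample size formula (paired t-test, normal approximation):
n = ((z_{α/2} + z_β) / d)²

z_{α/2} = 2.576 (for α = 0.01, two-sided)
z_β = 0.806 (for power = 0.79)
d = 0.71

n = ((2.576 + 0.806) / 0.71)²
n = (4.763)²
n ≈ 22.69
Round up to the next whole number: n = 23 pairs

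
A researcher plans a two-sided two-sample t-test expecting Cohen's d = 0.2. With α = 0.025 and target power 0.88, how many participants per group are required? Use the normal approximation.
n = 584 per group

Sample size formula (two-sample t-test, normal approximation):
n = 2 · ((z_{α/2} + z_β) / d)²

z_{α/2} = 2.241 (for α = 0.025, two-sided)
z_β = 1.175 (for power = 0.88)
d = 0.2

n = 2 · ((2.241 + 1.175) / 0.2)²
n = 2 · (17.080)²
n ≈ 583.45
Round up to the next whole number: n = 584 per group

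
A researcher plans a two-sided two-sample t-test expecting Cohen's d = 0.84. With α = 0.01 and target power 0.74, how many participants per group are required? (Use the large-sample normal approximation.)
n = 30 per group

Sample size formula (two-sample t-test, normal approximation):
n = 2 · ((z_{α/2} + z_β) / d)²

z_{α/2} = 2.576 (for α = 0.01, two-sided)
z_β = 0.643 (for power = 0.74)
d = 0.84

n = 2 · ((2.576 + 0.643) / 0.84)²
n = 2 · (3.832)²
n ≈ 29.37
Round up to the next whole number: n = 30 per group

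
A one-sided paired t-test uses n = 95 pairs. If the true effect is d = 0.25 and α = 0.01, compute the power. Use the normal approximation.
Power ≈ 0.54

Power calculation (paired t-test, normal approximation):
z_β = d · √n - z_α
z_β = 0.25 · √95 - 2.326
z_β = 0.25 · 9.747 - 2.326
z_β = 0.110

Power = Φ(z_β) = Φ(0.110) ≈ 0.544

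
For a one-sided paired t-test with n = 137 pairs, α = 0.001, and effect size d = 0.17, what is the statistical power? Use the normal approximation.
Power ≈ 0.14

Power calculation (paired t-test, normal approximation):
z_β = d · √n - z_α
z_β = 0.17 · √137 - 3.090
z_β = 0.17 · 11.705 - 3.090
z_β = -1.100

Power = Φ(z_β) = Φ(-1.100) ≈ 0.136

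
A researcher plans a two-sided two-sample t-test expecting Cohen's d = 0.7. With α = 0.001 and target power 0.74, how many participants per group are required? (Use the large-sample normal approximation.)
n = 64 per group

Sample size formula (two-sample t-test, normal approximation):
n = 2 · ((z_{α/2} + z_β) / d)²

z_{α/2} = 3.291 (for α = 0.001, two-sided)
z_β = 0.643 (for power = 0.74)
d = 0.7

n = 2 · ((3.291 + 0.643) / 0.7)²
n = 2 · (5.620)²
n ≈ 63.17
Round up to the next whole number: n = 64 per group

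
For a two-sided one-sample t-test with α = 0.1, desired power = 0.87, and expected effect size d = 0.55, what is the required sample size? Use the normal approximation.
n = 26

Sample size formula (one-sample t-test, normal approximation):
n = ((z_{α/2} + z_β) / d)²

z_{α/2} = 1.645 (for α = 0.1, two-sided)
z_β = 1.126 (for power = 0.87)
d = 0.55

n = ((1.645 + 1.126) / 0.55)²
n = (5.038)²
n ≈ 25.38
Round up to the next whole number: n = 26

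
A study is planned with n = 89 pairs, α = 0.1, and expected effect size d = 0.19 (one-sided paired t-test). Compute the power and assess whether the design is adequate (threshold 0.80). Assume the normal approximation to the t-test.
Power ≈ 0.70; the study is underpowered (power < 0.80)

Power calculation (paired t-test, normal approximation):
z_β = d · √n - z_α
z_β = 0.19 · √89 - 1.282
z_β = 0.19 · 9.434 - 1.282
z_β = 0.511

Power = Φ(z_β) = Φ(0.511) ≈ 0.695

Effect size d = 0.19 is very small by Cohen's convention (0.2/0.5/0.8).

Threshold: power ≥ 0.80 is conventionally adequate.
Power ≈ 0.70 → the study is underpowered (power < 0.80).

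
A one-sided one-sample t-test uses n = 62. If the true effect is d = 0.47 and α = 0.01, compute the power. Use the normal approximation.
Power ≈ 0.92

Power calculation (one-sample t-test, normal approximation):
z_β = d · √n - z_α
z_β = 0.47 · √62 - 2.326
z_β = 0.47 · 7.874 - 2.326
z_β = 1.374

Power = Φ(z_β) = Φ(1.374) ≈ 0.915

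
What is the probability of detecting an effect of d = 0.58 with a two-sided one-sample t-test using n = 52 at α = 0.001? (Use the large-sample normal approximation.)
Power ≈ 0.81

Power calculation (one-sample t-test, normal approximation):
z_β = d · √n - z_{α/2}
z_β = 0.58 · √52 - 3.291
z_β = 0.58 · 7.211 - 3.291
z_β = 0.892

Power = Φ(z_β) = Φ(0.892) ≈ 0.814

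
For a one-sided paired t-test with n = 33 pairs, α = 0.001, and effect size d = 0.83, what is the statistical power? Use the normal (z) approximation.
Power ≈ 0.95

Power calculation (paired t-test, normal approximation):
z_β = d · √n - z_α
z_β = 0.83 · √33 - 3.090
z_β = 0.83 · 5.745 - 3.090
z_β = 1.678

Power = Φ(z_β) = Φ(1.678) ≈ 0.953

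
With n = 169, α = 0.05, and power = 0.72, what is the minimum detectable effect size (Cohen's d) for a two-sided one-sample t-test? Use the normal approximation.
d ≈ 0.20

Minimum detectable effect (one-sample t-test, normal approximation):
d = (z_{α/2} + z_β) / √n
d = (1.960 + 0.583) / √169
d = 2.543 / 13.000
d ≈ 0.20

By Cohen's convention (0.2 small / 0.5 medium / 0.8 large): small effect.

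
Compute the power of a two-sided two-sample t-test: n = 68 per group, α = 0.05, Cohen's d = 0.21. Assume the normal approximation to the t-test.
Power ≈ 0.23

Power calculation (two-sample t-test, normal approximation):
z_β = d · √(n/2) - z_{α/2}
z_β = 0.21 · √(68/2) - 1.960
z_β = 0.21 · 5.831 - 1.960
z_β = -0.735

Power = Φ(z_β) = Φ(-0.735) ≈ 0.231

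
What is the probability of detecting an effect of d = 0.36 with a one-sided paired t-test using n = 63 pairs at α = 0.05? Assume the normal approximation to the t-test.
Power ≈ 0.89

Power calculation (paired t-test, normal approximation):
z_β = d · √n - z_α
z_β = 0.36 · √63 - 1.645
z_β = 0.36 · 7.937 - 1.645
z_β = 1.213

Power = Φ(z_β) = Φ(1.213) ≈ 0.887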